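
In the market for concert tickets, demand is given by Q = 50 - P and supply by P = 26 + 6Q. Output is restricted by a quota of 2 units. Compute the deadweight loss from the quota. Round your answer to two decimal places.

Rewriting demand in inverse form: P = 50 - Q.
Without the quota, 50 - Q = 26 + 6Q gives Q* = 3.4286.
At Q = 2 the demand price is 50 - (2) = 48 and the supply price is 26 + 6(2) = 38.
Deadweight loss is the triangle between the curves from 2 to 3.4286: (1/2)(48 - 38)(3.4286 - 2) = 7.1429.

7.14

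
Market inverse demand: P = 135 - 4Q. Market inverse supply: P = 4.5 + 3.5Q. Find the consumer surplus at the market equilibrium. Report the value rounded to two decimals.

605.52

Setting demand equal to supply, 130.5 = 7.5Q, so Q* = 17.4 and P* = 65.4.
Consumer surplus is the triangle under demand above P*: (1/2)(17.4)(135 - 65.4) = (1/2)(17.4)(69.6) = 605.52.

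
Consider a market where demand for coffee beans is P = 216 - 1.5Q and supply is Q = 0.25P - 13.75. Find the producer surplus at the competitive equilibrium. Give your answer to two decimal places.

1713.79

Rewriting supply in inverse form: P = 55 + 4Q.
Setting demand equal to supply, 161 = 5.5Q, so Q* = 29.2727 and P* = 172.0909.
PS is the area between P* and the supply curve from 0 to Q*: (1/2)(29.2727)(117.0909) = 1713.7851.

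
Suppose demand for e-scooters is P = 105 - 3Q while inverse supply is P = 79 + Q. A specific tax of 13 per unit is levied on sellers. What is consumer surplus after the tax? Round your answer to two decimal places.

15.84

Pre-tax equilibrium: 105 - 3Q = 79 + Q gives Q* = 6.5, P* = 85.5.
With the tax, sellers need 13 more per unit: 105 - 3Q = 79 + Q + 13, so Q_t = 3.25. Buyers pay P_b = 95.25; sellers receive P_s = P_b - 13 = 82.25.
Consumer surplus is the triangle under demand above P_b: (1/2)(3.25)(105 - 95.25) = 15.8438.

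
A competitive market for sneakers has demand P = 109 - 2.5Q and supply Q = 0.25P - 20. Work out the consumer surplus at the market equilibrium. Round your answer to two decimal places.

Rewriting supply in inverse form: P = 80 + 4Q.
Set 109 - 2.5Q = 80 + 4Q, which gives 29 = 6.5Q, so Q* = 4.4615 and P* = 109 - 2.5(4.4615) = 97.8462.
Consumer surplus is the triangle under demand above P*: (1/2)(4.4615)(109 - 97.8462) = (1/2)(4.4615)(11.1538) = 24.8817.

24.88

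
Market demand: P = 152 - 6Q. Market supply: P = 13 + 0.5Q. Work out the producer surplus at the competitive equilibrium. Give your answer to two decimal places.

114.33

Set 152 - 6Q = 13 + 0.5Q, which gives 139 = 6.5Q, so Q* = 21.3846 and P* = 152 - 6(21.3846) = 23.6923.
PS is the area between P* and the supply curve from 0 to Q*: (1/2)(21.3846)(10.6923) = 114.3254.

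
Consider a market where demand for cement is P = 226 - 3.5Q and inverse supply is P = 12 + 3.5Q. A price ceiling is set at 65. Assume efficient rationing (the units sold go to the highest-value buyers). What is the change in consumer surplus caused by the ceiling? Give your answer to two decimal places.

401.14

Free-market equilibrium: 226 - 3.5Q = 12 + 3.5Q gives Q* = 30.5714, P* = 119.
At the ceiling price 65, quantity supplied is (65 - 12)/3.5 = 15.1429; supply is the short side, so Q = 15.1429 trades at P = 65.
CS goes from (1/2)(30.5714)(107) = 1635.5714 to 2036.7143 (computed as (226 - 65)(15.1429) - (1/2)(3.5)(15.1429)^2), a change of 401.1429.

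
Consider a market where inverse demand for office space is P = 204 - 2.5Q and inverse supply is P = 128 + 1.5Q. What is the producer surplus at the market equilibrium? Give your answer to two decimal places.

Set 204 - 2.5Q = 128 + 1.5Q, which gives 76 = 4Q, so Q* = 19 and P* = 204 - 2.5(19) = 156.5.
The supply curve's price intercept is 128, so PS = (1/2)(Q*)(P* - 128) = (1/2)(19)(28.5) = 270.75.

270.75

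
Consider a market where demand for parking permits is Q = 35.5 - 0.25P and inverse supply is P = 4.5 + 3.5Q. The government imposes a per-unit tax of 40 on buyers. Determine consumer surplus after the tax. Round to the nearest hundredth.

338.00

Rewriting demand in inverse form: P = 142 - 4Q.
Pre-tax equilibrium: 142 - 4Q = 4.5 + 3.5Q gives Q* = 18.3333, P* = 68.6667.
A tax on buyers shifts demand down by 40: (142 - 40) - 4Q = 4.5 + 3.5Q, so Q_t = 13. Buyers pay P_b = 90; sellers receive P_s = P_b - 40 = 50.
CS = (1/2)(Q_t)(142 - P_b) = (1/2)(13)(52) = 338.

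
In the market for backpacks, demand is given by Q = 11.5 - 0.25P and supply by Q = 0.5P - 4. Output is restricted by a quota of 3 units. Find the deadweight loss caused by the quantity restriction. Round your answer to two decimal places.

Rewriting demand in inverse form: P = 46 - 4Q.
Rewriting supply in inverse form: P = 8 + 2Q.
Unrestricted equilibrium: Q* = (46 - 8)/(4 + 2) = 6.3333.
At Q = 3 the demand price is 46 - 4(3) = 34 and the supply price is 8 + 2(3) = 14.
Deadweight loss is the triangle between the curves from 3 to 6.3333: (1/2)(34 - 14)(6.3333 - 3) = 33.3333.

33.33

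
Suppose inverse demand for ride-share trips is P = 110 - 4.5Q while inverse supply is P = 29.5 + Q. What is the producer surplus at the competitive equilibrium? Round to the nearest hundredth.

107.11

Set 110 - 4.5Q = 29.5 + Q, which gives 80.5 = 5.5Q, so Q* = 14.6364 and P* = 110 - 4.5(14.6364) = 44.1364.
PS is the area between P* and the supply curve from 0 to Q*: (1/2)(14.6364)(14.6364) = 107.1116.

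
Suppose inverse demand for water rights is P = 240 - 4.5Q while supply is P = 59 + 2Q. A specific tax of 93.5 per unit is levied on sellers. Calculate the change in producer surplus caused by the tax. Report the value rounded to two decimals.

-594.20

Pre-tax equilibrium: 240 - 4.5Q = 59 + 2Q gives Q* = 27.8462, P* = 114.6923.
With the tax, sellers need 93.5 more per unit: 240 - 4.5Q = 59 + 2Q + 93.5, so Q_t = 13.4615. Buyers pay P_b = 179.4231; sellers receive P_s = P_b - 93.5 = 85.9231.
Producers lose the trapezoid between P_s and P* out to Q_t plus the triangle from Q_t to Q*: change in PS = 181.213 - 775.4083 = -594.1953.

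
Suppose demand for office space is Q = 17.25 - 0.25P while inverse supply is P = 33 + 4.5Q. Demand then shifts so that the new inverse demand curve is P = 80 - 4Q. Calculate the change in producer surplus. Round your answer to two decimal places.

Rewriting demand in inverse form: P = 69 - 4Q.
Initial equilibrium: Q_0 = 4.2353, P_0 = 52.0588; CS_0 = (1/2)(4.2353)(16.9412) = 35.8754, PS_0 = (1/2)(4.2353)(19.0588) = 40.3599.
New equilibrium: 80 - 4Q = 33 + 4.5Q gives Q_1 = 5.5294, P_1 = 57.8824; CS_1 = 61.1488, PS_1 = 68.7924.
Change in producer surplus = 68.7924 - 40.3599 = 28.4325.

28.43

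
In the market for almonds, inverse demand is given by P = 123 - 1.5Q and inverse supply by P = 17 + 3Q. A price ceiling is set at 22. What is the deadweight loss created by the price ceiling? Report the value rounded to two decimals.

Free-market equilibrium: 123 - 1.5Q = 17 + 3Q gives Q* = 23.5556, P* = 87.6667.
At the ceiling price 22, quantity supplied is (22 - 17)/3 = 1.6667; supply is the short side, so Q = 1.6667 trades at P = 22.
The lost-trades triangle has base Q* - 1.6667 = 21.8889 and height equal to the gap between the curves at Q = 1.6667, which is 120.5 - 22 = 98.5. DWL = (1/2)(21.8889)(98.5) = 1078.0278.

1078.03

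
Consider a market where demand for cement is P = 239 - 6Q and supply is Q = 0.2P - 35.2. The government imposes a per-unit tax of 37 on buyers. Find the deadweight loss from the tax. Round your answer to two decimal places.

Rewriting supply in inverse form: P = 176 + 5Q.
Without the tax, 239 - 6Q = 176 + 5Q so Q* = 5.7273 and P* = 204.6364.
With the tax, buyers' net willingness to pay falls by 37: (239 - 37) - 6Q = 176 + 5Q, so Q_t = 2.3636. Buyers pay P_b = 224.8182; sellers receive P_s = P_b - 37 = 187.8182.
Deadweight loss is the triangle between the curves from Q_t to Q*: (1/2)(5.7273 - 2.3636)(37) = 62.2273.

62.23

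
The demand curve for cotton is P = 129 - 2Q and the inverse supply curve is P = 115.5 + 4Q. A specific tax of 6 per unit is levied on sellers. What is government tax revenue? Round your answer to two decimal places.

7.50

Pre-tax equilibrium: 129 - 2Q = 115.5 + 4Q gives Q* = 2.25, P* = 124.5.
With the tax, sellers need 6 more per unit: 129 - 2Q = 115.5 + 4Q + 6, so Q_t = 1.25. Buyers pay P_b = 126.5; sellers receive P_s = P_b - 6 = 120.5.
Revenue is the tax times quantity traded: 6 x 1.25 = 7.5.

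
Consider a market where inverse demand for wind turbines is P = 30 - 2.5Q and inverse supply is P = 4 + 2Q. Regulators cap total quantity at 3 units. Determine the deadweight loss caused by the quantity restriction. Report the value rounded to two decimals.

17.36

Without the quota, 30 - 2.5Q = 4 + 2Q gives Q* = 5.7778.
At Q = 3 the demand price is 30 - 2.5(3) = 22.5 and the supply price is 4 + 2(3) = 10.
DWL = (1/2)(gap between curves at 3) x (Q* - 3) = (1/2)(12.5)(2.7778) = 17.3611.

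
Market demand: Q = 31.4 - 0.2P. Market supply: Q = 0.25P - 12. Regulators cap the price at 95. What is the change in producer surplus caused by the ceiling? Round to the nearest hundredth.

Rewriting demand in inverse form: P = 157 - 5Q.
Rewriting supply in inverse form: P = 48 + 4Q.
Without the control, 157 - 5Q = 48 + 4Q so Q* = 12.1111 and P* = 96.4444.
At P = 95, sellers supply (95 - 48)/4 = 11.75 while buyers want more, so the quantity traded is 11.75 at price 95.
PS goes from (1/2)(12.1111)(48.4444) = 293.358 to 276.125 (computed as (95 - 48)(11.75) - (1/2)(4)(11.75)^2), a change of -17.233.

-17.23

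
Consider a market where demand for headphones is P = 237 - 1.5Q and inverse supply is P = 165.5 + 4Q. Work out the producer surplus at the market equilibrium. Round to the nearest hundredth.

338.00

Set 237 - 1.5Q = 165.5 + 4Q, which gives 71.5 = 5.5Q, so Q* = 13 and P* = 237 - 1.5(13) = 217.5.
Producer surplus is the triangle above supply below P*: (1/2)(13)(217.5 - 165.5) = (1/2)(13)(52) = 338.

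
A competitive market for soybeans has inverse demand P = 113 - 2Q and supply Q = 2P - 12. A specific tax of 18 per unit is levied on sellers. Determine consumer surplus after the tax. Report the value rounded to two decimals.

Rewriting supply in inverse form: P = 6 + 0.5Q.
Pre-tax equilibrium: 113 - 2Q = 6 + 0.5Q gives Q* = 42.8, P* = 27.4.
With the tax, sellers need 18 more per unit: 113 - 2Q = 6 + 0.5Q + 18, so Q_t = 35.6. Buyers pay P_b = 41.8; sellers receive P_s = P_b - 18 = 23.8.
CS = (1/2)(Q_t)(113 - P_b) = (1/2)(35.6)(71.2) = 1267.36.

1267.36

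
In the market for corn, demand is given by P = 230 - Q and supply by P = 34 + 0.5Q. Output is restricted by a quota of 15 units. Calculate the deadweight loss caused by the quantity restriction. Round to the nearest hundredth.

10034.08

Unrestricted equilibrium: Q* = (230 - 34)/(1 + 0.5) = 130.6667.
At Q = 15 the demand price is 230 - (15) = 215 and the supply price is 34 + 0.5(15) = 41.5.
Deadweight loss is the triangle between the curves from 15 to 130.6667: (1/2)(215 - 41.5)(130.6667 - 15) = 10034.0833.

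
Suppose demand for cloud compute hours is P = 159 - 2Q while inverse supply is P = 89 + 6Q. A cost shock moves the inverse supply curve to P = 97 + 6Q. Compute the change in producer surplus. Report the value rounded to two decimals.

Initial equilibrium: Q_0 = 8.75, P_0 = 141.5; CS_0 = (1/2)(8.75)(17.5) = 76.5625, PS_0 = (1/2)(8.75)(52.5) = 229.6875.
New equilibrium: 159 - 2Q = 97 + 6Q gives Q_1 = 7.75, P_1 = 143.5; CS_1 = 60.0625, PS_1 = 180.1875.
Change in producer surplus = 180.1875 - 229.6875 = -49.5.

-49.50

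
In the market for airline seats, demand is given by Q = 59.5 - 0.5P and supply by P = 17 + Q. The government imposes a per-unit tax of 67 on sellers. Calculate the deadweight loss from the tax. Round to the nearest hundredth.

Rewriting demand in inverse form: P = 119 - 2Q.
Without the tax, 119 - 2Q = 17 + Q so Q* = 34 and P* = 51.
A tax on sellers shifts supply up by 67: 119 - 2Q = 17 + Q + 67, so Q_t = 11.6667. Buyers pay P_b = 95.6667; sellers receive P_s = P_b - 67 = 28.6667.
Deadweight loss is the triangle between the curves from Q_t to Q*: (1/2)(34 - 11.6667)(67) = 748.1667.

748.17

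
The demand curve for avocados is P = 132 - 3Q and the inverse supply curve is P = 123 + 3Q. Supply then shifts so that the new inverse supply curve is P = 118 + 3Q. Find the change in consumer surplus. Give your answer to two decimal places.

Initial equilibrium: Q_0 = 1.5, P_0 = 127.5; CS_0 = (1/2)(1.5)(4.5) = 3.375, PS_0 = (1/2)(1.5)(4.5) = 3.375.
New equilibrium: 132 - 3Q = 118 + 3Q gives Q_1 = 2.3333, P_1 = 125; CS_1 = 8.1667, PS_1 = 8.1667.
Change in consumer surplus = 8.1667 - 3.375 = 4.7917.

4.79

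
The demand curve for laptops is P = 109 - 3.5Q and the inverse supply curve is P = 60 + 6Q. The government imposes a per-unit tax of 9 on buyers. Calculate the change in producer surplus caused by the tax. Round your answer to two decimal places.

Pre-tax equilibrium: 109 - 3.5Q = 60 + 6Q gives Q* = 5.1579, P* = 90.9474.
A tax on buyers shifts demand down by 9: (109 - 9) - 3.5Q = 60 + 6Q, so Q_t = 4.2105. Buyers pay P_b = 94.2632; sellers receive P_s = P_b - 9 = 85.2632.
PS falls from (1/2)(5.1579)(30.9474) = 79.8116 to (1/2)(4.2105)(25.2632) = 53.1856, a change of -26.626.

-26.63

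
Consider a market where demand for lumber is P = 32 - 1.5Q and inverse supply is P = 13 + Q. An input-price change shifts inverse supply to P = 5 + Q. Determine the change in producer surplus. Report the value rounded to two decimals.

29.44

Initial equilibrium: Q_0 = 7.6, P_0 = 20.6; CS_0 = (1/2)(7.6)(11.4) = 43.32, PS_0 = (1/2)(7.6)(7.6) = 28.88.
New equilibrium: 32 - 1.5Q = 5 + Q gives Q_1 = 10.8, P_1 = 15.8; CS_1 = 87.48, PS_1 = 58.32.
Change in producer surplus = 58.32 - 28.88 = 29.44.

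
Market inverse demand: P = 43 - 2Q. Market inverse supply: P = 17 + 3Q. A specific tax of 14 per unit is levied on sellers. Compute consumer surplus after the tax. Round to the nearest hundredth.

5.76

Without the tax, 43 - 2Q = 17 + 3Q so Q* = 5.2 and P* = 32.6.
A tax on sellers shifts supply up by 14: 43 - 2Q = 17 + 3Q + 14, so Q_t = 2.4. Buyers pay P_b = 38.2; sellers receive P_s = P_b - 14 = 24.2.
Consumer surplus is the triangle under demand above P_b: (1/2)(2.4)(43 - 38.2) = 5.76.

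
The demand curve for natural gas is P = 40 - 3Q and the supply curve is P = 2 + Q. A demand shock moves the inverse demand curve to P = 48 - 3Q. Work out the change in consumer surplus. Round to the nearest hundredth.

Initial equilibrium: Q_0 = 9.5, P_0 = 11.5; CS_0 = (1/2)(9.5)(28.5) = 135.375, PS_0 = (1/2)(9.5)(9.5) = 45.125.
New equilibrium: 48 - 3Q = 2 + Q gives Q_1 = 11.5, P_1 = 13.5; CS_1 = 198.375, PS_1 = 66.125.
Change in consumer surplus = 198.375 - 135.375 = 63.

63.00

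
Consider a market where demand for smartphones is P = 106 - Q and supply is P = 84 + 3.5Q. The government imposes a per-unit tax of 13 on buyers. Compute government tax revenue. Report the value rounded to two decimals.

Pre-tax equilibrium: 106 - Q = 84 + 3.5Q gives Q* = 4.8889, P* = 101.1111.
With the tax, buyers' net willingness to pay falls by 13: (106 - 13) - Q = 84 + 3.5Q, so Q_t = 2. Buyers pay P_b = 104; sellers receive P_s = P_b - 13 = 91.
Tax revenue = t x Q_t = 13 x 2 = 26.

26.00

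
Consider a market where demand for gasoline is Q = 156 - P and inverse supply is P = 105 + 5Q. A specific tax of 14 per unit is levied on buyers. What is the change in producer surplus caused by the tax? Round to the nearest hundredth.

Rewriting demand in inverse form: P = 156 - Q.
Pre-tax equilibrium: 156 - Q = 105 + 5Q gives Q* = 8.5, P* = 147.5.
A tax on buyers shifts demand down by 14: (156 - 14) - Q = 105 + 5Q, so Q_t = 6.1667. Buyers pay P_b = 149.8333; sellers receive P_s = P_b - 14 = 135.8333.
PS falls from (1/2)(8.5)(42.5) = 180.625 to (1/2)(6.1667)(30.8333) = 95.0694, a change of -85.5556.

-85.56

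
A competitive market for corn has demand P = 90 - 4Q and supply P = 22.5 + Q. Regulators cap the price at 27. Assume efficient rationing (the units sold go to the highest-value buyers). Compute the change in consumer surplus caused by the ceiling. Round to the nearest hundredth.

-121.50

Without the control, 90 - 4Q = 22.5 + Q so Q* = 13.5 and P* = 36.
At the ceiling price 27, quantity supplied is (27 - 22.5)/1 = 4.5; supply is the short side, so Q = 4.5 trades at P = 27.
CS goes from (1/2)(13.5)(54) = 364.5 to 243 (computed as (90 - 27)(4.5) - (1/2)(4)(4.5)^2), a change of -121.5.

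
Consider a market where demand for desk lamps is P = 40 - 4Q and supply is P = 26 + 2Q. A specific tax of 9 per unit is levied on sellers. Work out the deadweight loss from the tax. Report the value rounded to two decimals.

Without the tax, 40 - 4Q = 26 + 2Q so Q* = 2.3333 and P* = 30.6667.
With the tax, sellers need 9 more per unit: 40 - 4Q = 26 + 2Q + 9, so Q_t = 0.8333. Buyers pay P_b = 36.6667; sellers receive P_s = P_b - 9 = 27.6667.
The welfare triangle lost has base Q* - Q_t = 1.5 and height t = 9, so DWL = (1/2)(1.5)(9) = 6.75.

6.75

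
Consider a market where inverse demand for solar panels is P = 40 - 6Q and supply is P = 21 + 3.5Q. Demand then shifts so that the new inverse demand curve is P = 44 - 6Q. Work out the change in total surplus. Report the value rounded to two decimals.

Initial equilibrium: Q_0 = 2, P_0 = 28; CS_0 = (1/2)(2)(12) = 12, PS_0 = (1/2)(2)(7) = 7.
New equilibrium: 44 - 6Q = 21 + 3.5Q gives Q_1 = 2.4211, P_1 = 29.4737; CS_1 = 17.5845, PS_1 = 10.2576.
Change in total surplus = (17.5845 + 10.2576) - (12 + 7) = 8.8421.

8.84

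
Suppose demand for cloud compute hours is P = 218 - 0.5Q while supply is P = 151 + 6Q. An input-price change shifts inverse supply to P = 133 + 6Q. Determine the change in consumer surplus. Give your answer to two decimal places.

16.19

Initial equilibrium: Q_0 = 10.3077, P_0 = 212.8462; CS_0 = (1/2)(10.3077)(5.1538) = 26.5621, PS_0 = (1/2)(10.3077)(61.8462) = 318.7456.
New equilibrium: 218 - 0.5Q = 133 + 6Q gives Q_1 = 13.0769, P_1 = 211.4615; CS_1 = 42.7515, PS_1 = 513.0178.
Change in consumer surplus = 42.7515 - 26.5621 = 16.1893.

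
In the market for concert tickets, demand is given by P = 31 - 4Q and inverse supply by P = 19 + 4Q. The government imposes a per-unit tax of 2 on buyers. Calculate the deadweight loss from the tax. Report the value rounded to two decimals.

Without the tax, 31 - 4Q = 19 + 4Q so Q* = 1.5 and P* = 25.
With the tax, buyers' net willingness to pay falls by 2: (31 - 2) - 4Q = 19 + 4Q, so Q_t = 1.25. Buyers pay P_b = 26; sellers receive P_s = P_b - 2 = 24.
The welfare triangle lost has base Q* - Q_t = 0.25 and height t = 2, so DWL = (1/2)(0.25)(2) = 0.25.

0.25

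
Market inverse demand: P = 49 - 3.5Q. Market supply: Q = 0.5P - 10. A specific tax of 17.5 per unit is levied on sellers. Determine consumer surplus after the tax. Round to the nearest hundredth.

7.65

Rewriting supply in inverse form: P = 20 + 2Q.
Without the tax, 49 - 3.5Q = 20 + 2Q so Q* = 5.2727 and P* = 30.5455.
A tax on sellers shifts supply up by 17.5: 49 - 3.5Q = 20 + 2Q + 17.5, so Q_t = 2.0909. Buyers pay P_b = 41.6818; sellers receive P_s = P_b - 17.5 = 24.1818.
Consumer surplus is the triangle under demand above P_b: (1/2)(2.0909)(49 - 41.6818) = 7.6508.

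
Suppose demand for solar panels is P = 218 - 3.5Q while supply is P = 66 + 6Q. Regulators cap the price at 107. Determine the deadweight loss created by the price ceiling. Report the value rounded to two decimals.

399.13

Without the control, 218 - 3.5Q = 66 + 6Q so Q* = 16 and P* = 162.
At P = 107, sellers supply (107 - 66)/6 = 6.8333 while buyers want more, so the quantity traded is 6.8333 at price 107.
At Q = 6.8333 the demand price is 194.0833 and the supply price is 107. Deadweight loss is the triangle between the curves from 6.8333 to 16: (1/2)(194.0833 - 107)(16 - 6.8333) = 399.1319.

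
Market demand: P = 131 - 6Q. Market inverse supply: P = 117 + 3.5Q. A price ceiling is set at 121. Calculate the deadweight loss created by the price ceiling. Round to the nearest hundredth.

0.52

Without the control, 131 - 6Q = 117 + 3.5Q so Q* = 1.4737 and P* = 122.1579.
At P = 121, sellers supply (121 - 117)/3.5 = 1.1429 while buyers want more, so the quantity traded is 1.1429 at price 121.
At Q = 1.1429 the demand price is 124.1429 and the supply price is 121. Deadweight loss is the triangle between the curves from 1.1429 to 1.4737: (1/2)(124.1429 - 121)(1.4737 - 1.1429) = 0.5199.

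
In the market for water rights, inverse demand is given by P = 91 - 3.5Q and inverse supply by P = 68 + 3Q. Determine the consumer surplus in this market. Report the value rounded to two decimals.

Set 91 - 3.5Q = 68 + 3Q, which gives 23 = 6.5Q, so Q* = 3.5385 and P* = 91 - 3.5(3.5385) = 78.6154.
The demand choke price is 91, so CS = (1/2)(Q*)(91 - P*) = (1/2)(3.5385)(12.3846) = 21.9112.

21.91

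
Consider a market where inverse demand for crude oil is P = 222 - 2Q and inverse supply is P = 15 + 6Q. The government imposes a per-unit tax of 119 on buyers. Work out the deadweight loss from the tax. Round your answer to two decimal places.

Pre-tax equilibrium: 222 - 2Q = 15 + 6Q gives Q* = 25.875, P* = 170.25.
A tax on buyers shifts demand down by 119: (222 - 119) - 2Q = 15 + 6Q, so Q_t = 11. Buyers pay P_b = 200; sellers receive P_s = P_b - 119 = 81.
The welfare triangle lost has base Q* - Q_t = 14.875 and height t = 119, so DWL = (1/2)(14.875)(119) = 885.0625.

885.06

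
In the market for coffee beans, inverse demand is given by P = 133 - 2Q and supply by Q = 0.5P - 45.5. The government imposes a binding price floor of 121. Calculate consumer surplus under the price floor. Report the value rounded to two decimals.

36.00

Rewriting supply in inverse form: P = 91 + 2Q.
Free-market equilibrium: 133 - 2Q = 91 + 2Q gives Q* = 10.5, P* = 112.
At P = 121, buyers demand (133 - 121)/2 = 6 while sellers would supply more, so the quantity traded is 6 at price 121.
CS is the triangle under demand above 121: (1/2)(6)(133 - 121) = 36.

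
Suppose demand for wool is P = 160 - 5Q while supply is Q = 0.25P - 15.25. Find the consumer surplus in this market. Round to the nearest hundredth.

Rewriting supply in inverse form: P = 61 + 4Q.
Set 160 - 5Q = 61 + 4Q, which gives 99 = 9Q, so Q* = 11 and P* = 160 - 5(11) = 105.
CS is the area between the demand curve and P* from 0 to Q*: (1/2)(11)(55) = 302.5.

302.50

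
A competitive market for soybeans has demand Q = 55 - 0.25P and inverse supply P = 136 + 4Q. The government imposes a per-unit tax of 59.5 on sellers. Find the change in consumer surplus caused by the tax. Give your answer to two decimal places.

Rewriting demand in inverse form: P = 220 - 4Q.
Without the tax, 220 - 4Q = 136 + 4Q so Q* = 10.5 and P* = 178.
A tax on sellers shifts supply up by 59.5: 220 - 4Q = 136 + 4Q + 59.5, so Q_t = 3.0625. Buyers pay P_b = 207.75; sellers receive P_s = P_b - 59.5 = 148.25.
Consumers lose the trapezoid between P* and P_b out to Q_t plus the triangle from Q_t to Q*: change in CS = 18.7578 - 220.5 = -201.7422.

-201.74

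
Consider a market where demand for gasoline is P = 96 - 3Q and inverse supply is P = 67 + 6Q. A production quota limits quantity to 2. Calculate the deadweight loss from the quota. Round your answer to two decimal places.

6.72

Unrestricted equilibrium: Q* = (96 - 67)/(3 + 6) = 3.2222.
At Q = 2 the demand price is 96 - 3(2) = 90 and the supply price is 67 + 6(2) = 79.
Deadweight loss is the triangle between the curves from 2 to 3.2222: (1/2)(90 - 79)(3.2222 - 2) = 6.7222.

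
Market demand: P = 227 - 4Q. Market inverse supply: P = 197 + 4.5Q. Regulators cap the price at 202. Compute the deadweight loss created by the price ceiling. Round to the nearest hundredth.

Free-market equilibrium: 227 - 4Q = 197 + 4.5Q gives Q* = 3.5294, P* = 212.8824.
At P = 202, sellers supply (202 - 197)/4.5 = 1.1111 while buyers want more, so the quantity traded is 1.1111 at price 202.
The lost-trades triangle has base Q* - 1.1111 = 2.4183 and height equal to the gap between the curves at Q = 1.1111, which is 222.5556 - 202 = 20.5556. DWL = (1/2)(2.4183)(20.5556) = 24.8548.

24.85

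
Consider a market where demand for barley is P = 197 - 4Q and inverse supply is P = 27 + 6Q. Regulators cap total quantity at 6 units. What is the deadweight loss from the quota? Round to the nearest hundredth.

605.00

Unrestricted equilibrium: Q* = (197 - 27)/(4 + 6) = 17.
At Q = 6 the demand price is 197 - 4(6) = 173 and the supply price is 27 + 6(6) = 63.
DWL = (1/2)(gap between curves at 6) x (Q* - 6) = (1/2)(110)(11) = 605.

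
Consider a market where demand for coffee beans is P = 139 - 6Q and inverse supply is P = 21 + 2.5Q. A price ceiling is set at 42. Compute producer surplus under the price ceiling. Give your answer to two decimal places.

Free-market equilibrium: 139 - 6Q = 21 + 2.5Q gives Q* = 13.8824, P* = 55.7059.
At P = 42, sellers supply (42 - 21)/2.5 = 8.4 while buyers want more, so the quantity traded is 8.4 at price 42.
PS is the triangle above supply below 42: (1/2)(8.4)(42 - 21) = 88.2.

88.20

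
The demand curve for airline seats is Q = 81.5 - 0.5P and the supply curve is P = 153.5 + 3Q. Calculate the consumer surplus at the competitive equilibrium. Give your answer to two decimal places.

3.61

Rewriting demand in inverse form: P = 163 - 2Q.
Equilibrium: 163 - 2Q = 153.5 + 3Q, so Q* = 1.9 and P* = 159.2.
The demand choke price is 163, so CS = (1/2)(Q*)(163 - P*) = (1/2)(1.9)(3.8) = 3.61.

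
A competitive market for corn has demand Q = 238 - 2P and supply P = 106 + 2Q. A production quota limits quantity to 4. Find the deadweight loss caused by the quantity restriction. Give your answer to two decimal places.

Rewriting demand in inverse form: P = 119 - 0.5Q.
Unrestricted equilibrium: Q* = (119 - 106)/(0.5 + 2) = 5.2.
At Q = 4 the demand price is 119 - 0.5(4) = 117 and the supply price is 106 + 2(4) = 114.
Deadweight loss is the triangle between the curves from 4 to 5.2: (1/2)(117 - 114)(5.2 - 4) = 1.8.

1.80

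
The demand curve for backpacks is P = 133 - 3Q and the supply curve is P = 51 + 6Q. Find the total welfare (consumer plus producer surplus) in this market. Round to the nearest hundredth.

373.56

Equilibrium: 133 - 3Q = 51 + 6Q, so Q* = 9.1111 and P* = 105.6667.
CS = (1/2)(9.1111)(27.3333) = 124.5185 and PS = (1/2)(9.1111)(54.6667) = 249.037, so total surplus = 373.5556.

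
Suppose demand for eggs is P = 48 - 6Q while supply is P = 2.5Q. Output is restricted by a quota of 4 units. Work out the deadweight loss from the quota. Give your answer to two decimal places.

11.53

Unrestricted equilibrium: Q* = (48 - 0)/(6 + 2.5) = 5.6471.
At Q = 4 the demand price is 48 - 6(4) = 24 and the supply price is 0 + 2.5(4) = 10.
Deadweight loss is the triangle between the curves from 4 to 5.6471: (1/2)(24 - 10)(5.6471 - 4) = 11.5294.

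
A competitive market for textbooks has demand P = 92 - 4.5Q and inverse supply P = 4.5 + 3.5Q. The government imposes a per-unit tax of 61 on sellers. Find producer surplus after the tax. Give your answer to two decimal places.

Pre-tax equilibrium: 92 - 4.5Q = 4.5 + 3.5Q gives Q* = 10.9375, P* = 42.7812.
With the tax, sellers need 61 more per unit: 92 - 4.5Q = 4.5 + 3.5Q + 61, so Q_t = 3.3125. Buyers pay P_b = 77.0938; sellers receive P_s = P_b - 61 = 16.0938.
PS = (1/2)(Q_t)(P_s - 4.5) = (1/2)(3.3125)(11.5938) = 19.2021.

19.20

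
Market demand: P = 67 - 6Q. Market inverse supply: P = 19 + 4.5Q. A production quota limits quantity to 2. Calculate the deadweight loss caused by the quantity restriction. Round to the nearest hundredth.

Without the quota, 67 - 6Q = 19 + 4.5Q gives Q* = 4.5714.
At Q = 2 the demand price is 67 - 6(2) = 55 and the supply price is 19 + 4.5(2) = 28.
DWL = (1/2)(gap between curves at 2) x (Q* - 2) = (1/2)(27)(2.5714) = 34.7143.

34.71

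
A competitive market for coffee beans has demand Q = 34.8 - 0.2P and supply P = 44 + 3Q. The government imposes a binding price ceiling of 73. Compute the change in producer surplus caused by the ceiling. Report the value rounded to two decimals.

Rewriting demand in inverse form: P = 174 - 5Q.
Free-market equilibrium: 174 - 5Q = 44 + 3Q gives Q* = 16.25, P* = 92.75.
At P = 73, sellers supply (73 - 44)/3 = 9.6667 while buyers want more, so the quantity traded is 9.6667 at price 73.
PS goes from (1/2)(16.25)(48.75) = 396.0938 to 140.1667 (computed as (73 - 44)(9.6667) - (1/2)(3)(9.6667)^2), a change of -255.9271.

-255.93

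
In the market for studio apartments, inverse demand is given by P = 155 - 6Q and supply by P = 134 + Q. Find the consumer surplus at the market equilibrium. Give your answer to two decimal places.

27.00

Set 155 - 6Q = 134 + Q, which gives 21 = 7Q, so Q* = 3 and P* = 155 - 6(3) = 137.
Consumer surplus is the triangle under demand above P*: (1/2)(3)(155 - 137) = (1/2)(3)(18) = 27.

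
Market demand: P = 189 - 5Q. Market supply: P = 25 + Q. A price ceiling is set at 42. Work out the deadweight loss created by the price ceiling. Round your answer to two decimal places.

320.33

Free-market equilibrium: 189 - 5Q = 25 + Q gives Q* = 27.3333, P* = 52.3333.
At P = 42, sellers supply (42 - 25)/1 = 17 while buyers want more, so the quantity traded is 17 at price 42.
The lost-trades triangle has base Q* - 17 = 10.3333 and height equal to the gap between the curves at Q = 17, which is 104 - 42 = 62. DWL = (1/2)(10.3333)(62) = 320.3333.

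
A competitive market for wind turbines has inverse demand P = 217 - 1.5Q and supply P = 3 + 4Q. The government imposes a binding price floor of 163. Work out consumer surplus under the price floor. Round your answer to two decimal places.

972.00

Free-market equilibrium: 217 - 1.5Q = 3 + 4Q gives Q* = 38.9091, P* = 158.6364.
At P = 163, buyers demand (217 - 163)/1.5 = 36 while sellers would supply more, so the quantity traded is 36 at price 163.
CS is the triangle under demand above 163: (1/2)(36)(217 - 163) = 972.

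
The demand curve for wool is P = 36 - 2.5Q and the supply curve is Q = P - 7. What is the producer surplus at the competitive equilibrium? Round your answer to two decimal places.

34.33

Rewriting supply in inverse form: P = 7 + Q.
Setting demand equal to supply, 29 = 3.5Q, so Q* = 8.2857 and P* = 15.2857.
PS is the area between P* and the supply curve from 0 to Q*: (1/2)(8.2857)(8.2857) = 34.3265.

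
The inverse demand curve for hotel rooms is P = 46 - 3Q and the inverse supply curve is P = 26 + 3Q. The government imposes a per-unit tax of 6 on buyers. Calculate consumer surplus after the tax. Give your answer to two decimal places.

Without the tax, 46 - 3Q = 26 + 3Q so Q* = 3.3333 and P* = 36.
A tax on buyers shifts demand down by 6: (46 - 6) - 3Q = 26 + 3Q, so Q_t = 2.3333. Buyers pay P_b = 39; sellers receive P_s = P_b - 6 = 33.
Consumer surplus is the triangle under demand above P_b: (1/2)(2.3333)(46 - 39) = 8.1667.

8.17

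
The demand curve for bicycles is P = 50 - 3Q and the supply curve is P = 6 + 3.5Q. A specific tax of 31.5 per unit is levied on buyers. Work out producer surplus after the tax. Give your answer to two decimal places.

6.47

Pre-tax equilibrium: 50 - 3Q = 6 + 3.5Q gives Q* = 6.7692, P* = 29.6923.
With the tax, buyers' net willingness to pay falls by 31.5: (50 - 31.5) - 3Q = 6 + 3.5Q, so Q_t = 1.9231. Buyers pay P_b = 44.2308; sellers receive P_s = P_b - 31.5 = 12.7308.
Producer surplus is the triangle above supply below P_s: (1/2)(1.9231)(12.7308 - 6) = 6.4719.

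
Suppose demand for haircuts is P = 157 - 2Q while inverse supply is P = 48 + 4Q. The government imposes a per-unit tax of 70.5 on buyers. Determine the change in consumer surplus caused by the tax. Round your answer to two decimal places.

Pre-tax equilibrium: 157 - 2Q = 48 + 4Q gives Q* = 18.1667, P* = 120.6667.
A tax on buyers shifts demand down by 70.5: (157 - 70.5) - 2Q = 48 + 4Q, so Q_t = 6.4167. Buyers pay P_b = 144.1667; sellers receive P_s = P_b - 70.5 = 73.6667.
Consumers lose the trapezoid between P* and P_b out to Q_t plus the triangle from Q_t to Q*: change in CS = 41.1736 - 330.0278 = -288.8542.

-288.85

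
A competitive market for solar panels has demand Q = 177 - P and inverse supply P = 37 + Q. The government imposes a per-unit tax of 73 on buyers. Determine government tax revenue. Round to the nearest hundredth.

2445.50

Rewriting demand in inverse form: P = 177 - Q.
Without the tax, 177 - Q = 37 + Q so Q* = 70 and P* = 107.
A tax on buyers shifts demand down by 73: (177 - 73) - Q = 37 + Q, so Q_t = 33.5. Buyers pay P_b = 143.5; sellers receive P_s = P_b - 73 = 70.5.
Revenue is the tax times quantity traded: 73 x 33.5 = 2445.5.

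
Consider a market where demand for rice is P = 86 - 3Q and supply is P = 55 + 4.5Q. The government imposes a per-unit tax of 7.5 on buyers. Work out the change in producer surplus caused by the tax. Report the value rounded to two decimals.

-16.35

Pre-tax equilibrium: 86 - 3Q = 55 + 4.5Q gives Q* = 4.1333, P* = 73.6.
A tax on buyers shifts demand down by 7.5: (86 - 7.5) - 3Q = 55 + 4.5Q, so Q_t = 3.1333. Buyers pay P_b = 76.6; sellers receive P_s = P_b - 7.5 = 69.1.
Producers lose the trapezoid between P_s and P* out to Q_t plus the triangle from Q_t to Q*: change in PS = 22.09 - 38.44 = -16.35.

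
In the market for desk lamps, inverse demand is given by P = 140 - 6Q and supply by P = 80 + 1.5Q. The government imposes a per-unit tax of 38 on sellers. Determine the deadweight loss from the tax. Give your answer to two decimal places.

96.27

Pre-tax equilibrium: 140 - 6Q = 80 + 1.5Q gives Q* = 8, P* = 92.
With the tax, sellers need 38 more per unit: 140 - 6Q = 80 + 1.5Q + 38, so Q_t = 2.9333. Buyers pay P_b = 122.4; sellers receive P_s = P_b - 38 = 84.4.
Deadweight loss is the triangle between the curves from Q_t to Q*: (1/2)(8 - 2.9333)(38) = 96.2667.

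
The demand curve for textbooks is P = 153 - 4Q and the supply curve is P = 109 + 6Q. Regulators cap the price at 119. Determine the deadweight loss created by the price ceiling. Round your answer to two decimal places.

37.36

Free-market equilibrium: 153 - 4Q = 109 + 6Q gives Q* = 4.4, P* = 135.4.
At P = 119, sellers supply (119 - 109)/6 = 1.6667 while buyers want more, so the quantity traded is 1.6667 at price 119.
At Q = 1.6667 the demand price is 146.3333 and the supply price is 119. Deadweight loss is the triangle between the curves from 1.6667 to 4.4: (1/2)(146.3333 - 119)(4.4 - 1.6667) = 37.3556.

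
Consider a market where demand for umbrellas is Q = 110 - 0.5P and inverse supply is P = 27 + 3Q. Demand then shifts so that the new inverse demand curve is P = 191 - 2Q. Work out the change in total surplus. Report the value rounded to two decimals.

Rewriting demand in inverse form: P = 220 - 2Q.
Initial equilibrium: Q_0 = 38.6, P_0 = 142.8; CS_0 = (1/2)(38.6)(77.2) = 1489.96, PS_0 = (1/2)(38.6)(115.8) = 2234.94.
New equilibrium: 191 - 2Q = 27 + 3Q gives Q_1 = 32.8, P_1 = 125.4; CS_1 = 1075.84, PS_1 = 1613.76.
Change in total surplus = (1075.84 + 1613.76) - (1489.96 + 2234.94) = -1035.3.

-1035.30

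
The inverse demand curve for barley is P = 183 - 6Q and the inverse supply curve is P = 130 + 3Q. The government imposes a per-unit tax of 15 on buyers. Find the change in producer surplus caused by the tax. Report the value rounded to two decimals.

Without the tax, 183 - 6Q = 130 + 3Q so Q* = 5.8889 and P* = 147.6667.
With the tax, buyers' net willingness to pay falls by 15: (183 - 15) - 6Q = 130 + 3Q, so Q_t = 4.2222. Buyers pay P_b = 157.6667; sellers receive P_s = P_b - 15 = 142.6667.
Producers lose the trapezoid between P_s and P* out to Q_t plus the triangle from Q_t to Q*: change in PS = 26.7407 - 52.0185 = -25.2778.

-25.28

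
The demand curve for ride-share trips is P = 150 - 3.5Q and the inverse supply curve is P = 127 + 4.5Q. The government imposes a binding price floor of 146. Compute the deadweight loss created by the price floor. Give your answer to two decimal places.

Without the control, 150 - 3.5Q = 127 + 4.5Q so Q* = 2.875 and P* = 139.9375.
At the floor price 146, quantity demanded is (150 - 146)/3.5 = 1.1429; demand is the short side, so Q = 1.1429 trades at P = 146.
The lost-trades triangle has base Q* - 1.1429 = 1.7321 and height equal to the gap between the curves at Q = 1.1429, which is 146 - 132.1429 = 13.8571. DWL = (1/2)(1.7321)(13.8571) = 12.0013.

12.00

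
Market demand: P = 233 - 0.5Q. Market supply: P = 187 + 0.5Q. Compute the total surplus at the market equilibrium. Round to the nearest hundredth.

1058.00

Set 233 - 0.5Q = 187 + 0.5Q, which gives 46 = 1Q, so Q* = 46 and P* = 233 - 0.5(46) = 210.
CS = (1/2)(46)(23) = 529 and PS = (1/2)(46)(23) = 529, so total surplus = 1058.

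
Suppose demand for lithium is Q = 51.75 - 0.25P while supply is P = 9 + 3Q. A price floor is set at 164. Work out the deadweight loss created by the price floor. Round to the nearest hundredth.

Rewriting demand in inverse form: P = 207 - 4Q.
Free-market equilibrium: 207 - 4Q = 9 + 3Q gives Q* = 28.2857, P* = 93.8571.
At P = 164, buyers demand (207 - 164)/4 = 10.75 while sellers would supply more, so the quantity traded is 10.75 at price 164.
The lost-trades triangle has base Q* - 10.75 = 17.5357 and height equal to the gap between the curves at Q = 10.75, which is 164 - 41.25 = 122.75. DWL = (1/2)(17.5357)(122.75) = 1076.2545.

1076.25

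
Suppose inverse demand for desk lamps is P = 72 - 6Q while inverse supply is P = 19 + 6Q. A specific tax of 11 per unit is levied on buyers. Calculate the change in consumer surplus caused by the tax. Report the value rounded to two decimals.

Pre-tax equilibrium: 72 - 6Q = 19 + 6Q gives Q* = 4.4167, P* = 45.5.
With the tax, buyers' net willingness to pay falls by 11: (72 - 11) - 6Q = 19 + 6Q, so Q_t = 3.5. Buyers pay P_b = 51; sellers receive P_s = P_b - 11 = 40.
Consumers lose the trapezoid between P* and P_b out to Q_t plus the triangle from Q_t to Q*: change in CS = 36.75 - 58.5208 = -21.7708.

-21.77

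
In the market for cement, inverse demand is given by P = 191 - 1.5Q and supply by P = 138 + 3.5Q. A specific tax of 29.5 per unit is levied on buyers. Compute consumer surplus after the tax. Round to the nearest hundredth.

16.57

Without the tax, 191 - 1.5Q = 138 + 3.5Q so Q* = 10.6 and P* = 175.1.
A tax on buyers shifts demand down by 29.5: (191 - 29.5) - 1.5Q = 138 + 3.5Q, so Q_t = 4.7. Buyers pay P_b = 183.95; sellers receive P_s = P_b - 29.5 = 154.45.
CS = (1/2)(Q_t)(191 - P_b) = (1/2)(4.7)(7.05) = 16.5675.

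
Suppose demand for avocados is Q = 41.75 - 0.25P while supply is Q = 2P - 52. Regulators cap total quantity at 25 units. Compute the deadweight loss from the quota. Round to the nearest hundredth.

Rewriting demand in inverse form: P = 167 - 4Q.
Rewriting supply in inverse form: P = 26 + 0.5Q.
Unrestricted equilibrium: Q* = (167 - 26)/(4 + 0.5) = 31.3333.
At Q = 25 the demand price is 167 - 4(25) = 67 and the supply price is 26 + 0.5(25) = 38.5.
Deadweight loss is the triangle between the curves from 25 to 31.3333: (1/2)(67 - 38.5)(31.3333 - 25) = 90.25.

90.25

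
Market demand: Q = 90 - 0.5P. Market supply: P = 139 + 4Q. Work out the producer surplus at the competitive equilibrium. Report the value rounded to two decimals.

Rewriting demand in inverse form: P = 180 - 2Q.
Setting demand equal to supply, 41 = 6Q, so Q* = 6.8333 and P* = 166.3333.
PS is the area between P* and the supply curve from 0 to Q*: (1/2)(6.8333)(27.3333) = 93.3889.

93.39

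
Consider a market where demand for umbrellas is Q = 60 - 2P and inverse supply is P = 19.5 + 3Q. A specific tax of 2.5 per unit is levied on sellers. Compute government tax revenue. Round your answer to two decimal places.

5.71

Rewriting demand in inverse form: P = 30 - 0.5Q.
Pre-tax equilibrium: 30 - 0.5Q = 19.5 + 3Q gives Q* = 3, P* = 28.5.
With the tax, sellers need 2.5 more per unit: 30 - 0.5Q = 19.5 + 3Q + 2.5, so Q_t = 2.2857. Buyers pay P_b = 28.8571; sellers receive P_s = P_b - 2.5 = 26.3571.
Tax revenue = t x Q_t = 2.5 x 2.2857 = 5.7143.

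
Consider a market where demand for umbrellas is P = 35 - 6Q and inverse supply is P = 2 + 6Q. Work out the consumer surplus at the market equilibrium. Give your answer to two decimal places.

22.69

Setting demand equal to supply, 33 = 12Q, so Q* = 2.75 and P* = 18.5.
The demand choke price is 35, so CS = (1/2)(Q*)(35 - P*) = (1/2)(2.75)(16.5) = 22.6875.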